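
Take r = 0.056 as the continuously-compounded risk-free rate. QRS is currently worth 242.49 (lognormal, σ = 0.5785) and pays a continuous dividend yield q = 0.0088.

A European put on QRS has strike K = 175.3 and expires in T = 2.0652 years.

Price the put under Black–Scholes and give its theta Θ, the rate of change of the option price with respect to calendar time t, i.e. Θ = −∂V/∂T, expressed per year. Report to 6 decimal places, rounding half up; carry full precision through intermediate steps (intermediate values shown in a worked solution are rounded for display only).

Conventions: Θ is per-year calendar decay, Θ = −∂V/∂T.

price = 29.989207
Θ = -8.806622

σ√T = 0.5785·√2.0652 = 0.831351
d₁ = (ln(S/K) + (r−q+σ²/2)T) / (σ√T) = (ln(242.49/175.3) + (0.056−0.0088+0.5785²/2)·2.0652) / 0.831351 = (0.324462 + 0.443050) / 0.831351 = 0.923210
d₂ = d₁ − σ√T = 0.923210 − 0.831351 = 0.091859
e^{−rT} = 0.890786
e^{−qT} = 0.981990
N(−d₁) = 0.177949,  N(−d₂) = 0.463405
Put price V = K·e^{−rT}·N(−d₂) − S·e^{−qT}·N(−d₁) = 72.362918 − 42.373711 = 29.989207
φ(d₁) = (1/√(2π))·e^{−d₁²/2} = 0.260515
Θ = −S·e^{−qT}·φ(d₁)·σ/(2√T) − q·S·e^{−qT}·N(−d₁) + r·K·e^{−rT}·N(−d₂) = −12.486057 − 0.372889 + 4.052323 = -8.806622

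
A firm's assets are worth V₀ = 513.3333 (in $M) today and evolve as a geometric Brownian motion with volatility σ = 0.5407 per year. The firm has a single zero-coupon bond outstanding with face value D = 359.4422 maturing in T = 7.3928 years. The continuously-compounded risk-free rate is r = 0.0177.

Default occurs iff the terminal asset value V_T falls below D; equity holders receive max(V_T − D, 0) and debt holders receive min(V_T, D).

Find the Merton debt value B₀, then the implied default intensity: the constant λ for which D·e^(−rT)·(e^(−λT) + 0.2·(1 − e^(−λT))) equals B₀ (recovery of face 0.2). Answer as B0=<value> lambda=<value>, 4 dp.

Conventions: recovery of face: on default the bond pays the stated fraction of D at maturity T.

Work the structural quantities from V₀ = 513.3333 against face 359.4422:
d₁ = [ln(V₀/D) + (r + σ²/2)T] / (σ√T)
   = [ln(513.3333/359.4422) + (0.0177 + 0.5·0.5407²)·7.3928] / (0.5407·√7.3928)
   = [0.356372 + 1.211519] / 1.470147 = 1.066486
d₂ = d₁ − σ√T = 1.066486 − 1.470147 = -0.403662
N(d₁) = 0.856898,  N(d₂) = 0.343231,  e^(−rT) = 0.877347
E₀ = V₀·N(d₁) − D·e^(−rT)·N(d₂)
   = 513.3333·0.856898 − 359.4422·0.877347·0.343231 = 331.634497
B₀ = V₀ − E₀ = 513.3333 − 331.634497 = 181.698803
e^(−λT) = (B₀·e^(rT)/D − 0.2)/(1 − 0.2) = (181.6988·1.139800/359.4422 − 0.2)/0.8 = 0.47021399
λ = −ln(0.47021399)/7.3928 = 0.102068

B0=181.6988 lambda=0.1021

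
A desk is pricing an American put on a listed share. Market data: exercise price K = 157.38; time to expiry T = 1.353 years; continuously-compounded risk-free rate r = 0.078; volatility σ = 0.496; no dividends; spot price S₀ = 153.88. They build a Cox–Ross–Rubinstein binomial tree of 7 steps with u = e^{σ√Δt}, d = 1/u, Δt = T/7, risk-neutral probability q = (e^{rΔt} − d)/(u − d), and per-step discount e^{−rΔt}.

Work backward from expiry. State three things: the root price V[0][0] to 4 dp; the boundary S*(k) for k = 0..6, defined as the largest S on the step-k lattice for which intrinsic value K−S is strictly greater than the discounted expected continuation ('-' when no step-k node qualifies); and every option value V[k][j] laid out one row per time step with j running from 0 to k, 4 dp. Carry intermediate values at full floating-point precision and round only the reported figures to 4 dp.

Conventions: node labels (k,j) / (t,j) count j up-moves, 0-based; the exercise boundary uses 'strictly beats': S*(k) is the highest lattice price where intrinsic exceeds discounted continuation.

Δt=0.19329  u=1.24367  d=0.80407  q=0.48026  discount=0.98504
step 7 (expiry): payoffs max(K−S,0) = 123.9406 105.6592 77.3834 33.6489 0.0000 0.0000 0.0000 0.0000
step 6: (k=6,j=0): S=41.5874, K−S=115.7926, hold=113.4377 ⇒ V=115.7926 exercise | (k=6,j=1): S=64.3233, K−S=93.0567, hold=90.7018 ⇒ V=93.0567 exercise | (k=6,j=2): S=99.4890, K−S=57.8910, hold=55.5360 ⇒ V=57.8910 exercise | (k=6,j=3): S=153.8800, K−S=3.5000, hold=17.2272 ⇒ V=17.2272 continue | (k=6,j=4): S=238.0067, K−S=0.0000, hold=0.0000 ⇒ V=0.0000 continue | (k=6,j=5): S=368.1256, K−S=0.0000, hold=0.0000 ⇒ V=0.0000 continue | (k=6,j=6): S=569.3810, K−S=0.0000, hold=0.0000 ⇒ V=0.0000 continue  boundary S*=99.4890
step 5: (k=5,j=0): S=51.7208, K−S=105.6592, hold=103.3043 ⇒ V=105.6592 exercise | (k=5,j=1): S=79.9966, K−S=77.3834, hold=75.0284 ⇒ V=77.3834 exercise | (k=5,j=2): S=123.7311, K−S=33.6489, hold=37.7879 ⇒ V=37.7879 continue | (k=5,j=3): S=191.3752, K−S=0.0000, hold=8.8198 ⇒ V=8.8198 continue | (k=5,j=4): S=296.0006, K−S=0.0000, hold=0.0000 ⇒ V=0.0000 continue | (k=5,j=5): S=457.8250, K−S=0.0000, hold=0.0000 ⇒ V=0.0000 continue  boundary S*=79.9966
step 4: (k=4,j=0): S=64.3233, K−S=93.0567, hold=90.7018 ⇒ V=93.0567 exercise | (k=4,j=1): S=99.4890, K−S=57.8910, hold=57.4941 ⇒ V=57.8910 exercise | (k=4,j=2): S=153.8800, K−S=3.5000, hold=23.5186 ⇒ V=23.5186 continue | (k=4,j=3): S=238.0067, K−S=0.0000, hold=4.5154 ⇒ V=4.5154 continue | (k=4,j=4): S=368.1256, K−S=0.0000, hold=0.0000 ⇒ V=0.0000 continue  boundary S*=99.4890
step 3: (k=3,j=0): S=79.9966, K−S=77.3834, hold=75.0284 ⇒ V=77.3834 exercise | (k=3,j=1): S=123.7311, K−S=33.6489, hold=40.7642 ⇒ V=40.7642 continue | (k=3,j=2): S=191.3752, K−S=0.0000, hold=14.1768 ⇒ V=14.1768 continue | (k=3,j=3): S=296.0006, K−S=0.0000, hold=2.3118 ⇒ V=2.3118 continue  boundary S*=79.9966
step 2: (k=2,j=0): S=99.4890, K−S=57.8910, hold=58.9021 ⇒ V=58.9021 continue | (k=2,j=1): S=153.8800, K−S=3.5000, hold=27.5766 ⇒ V=27.5766 continue | (k=2,j=2): S=238.0067, K−S=0.0000, hold=8.3517 ⇒ V=8.3517 continue  boundary S*=-
step 1: (k=1,j=0): S=123.7311, K−S=33.6489, hold=43.2016 ⇒ V=43.2016 continue | (k=1,j=1): S=191.3752, K−S=0.0000, hold=18.0692 ⇒ V=18.0692 continue  boundary S*=-
step 0: (k=0,j=0): S=153.8800, K−S=3.5000, hold=30.6658 ⇒ V=30.6658 continue  boundary S*=-

price = 30.6658
boundary = - - - 79.9966 99.4890 79.9966 99.4890
tree:
30.6658
43.2016 18.0692
58.9021 27.5766 8.3517
77.3834 40.7642 14.1768 2.3118
93.0567 57.8910 23.5186 4.5154 0.0000
105.6592 77.3834 37.7879 8.8198 0.0000 0.0000
115.7926 93.0567 57.8910 17.2272 0.0000 0.0000 0.0000
123.9406 105.6592 77.3834 33.6489 0.0000 0.0000 0.0000 0.0000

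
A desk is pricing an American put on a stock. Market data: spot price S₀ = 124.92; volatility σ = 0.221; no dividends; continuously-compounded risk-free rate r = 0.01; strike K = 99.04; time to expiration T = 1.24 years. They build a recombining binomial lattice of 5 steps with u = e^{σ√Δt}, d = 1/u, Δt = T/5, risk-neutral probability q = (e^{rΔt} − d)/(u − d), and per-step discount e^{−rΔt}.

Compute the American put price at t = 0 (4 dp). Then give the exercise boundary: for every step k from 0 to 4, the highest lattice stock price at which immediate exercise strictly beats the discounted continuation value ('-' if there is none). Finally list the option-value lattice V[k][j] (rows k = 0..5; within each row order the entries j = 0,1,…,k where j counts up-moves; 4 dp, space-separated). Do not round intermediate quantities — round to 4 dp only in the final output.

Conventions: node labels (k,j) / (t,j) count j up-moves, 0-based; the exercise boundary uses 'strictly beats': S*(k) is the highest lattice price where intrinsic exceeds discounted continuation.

Δt=0.24800  u=1.11634  d=0.89578  q=0.48377  discount=0.99752
step 5 (expiry): payoffs max(K−S,0) = 26.9880 9.2474 0.0000 0.0000 0.0000 0.0000
step 4: (k=4,j=0): S=80.4347, K−S=18.6053, hold=18.3600 ⇒ V=18.6053 exercise | (k=4,j=1): S=100.2392, K−S=0.0000, hold=4.7620 ⇒ V=4.7620 continue | (k=4,j=2): S=124.9200, K−S=0.0000, hold=0.0000 ⇒ V=0.0000 continue | (k=4,j=3): S=155.6777, K−S=0.0000, hold=0.0000 ⇒ V=0.0000 continue | (k=4,j=4): S=194.0085, K−S=0.0000, hold=0.0000 ⇒ V=0.0000 continue  boundary S*=80.4347
step 3: (k=3,j=0): S=89.7926, K−S=9.2474, hold=11.8788 ⇒ V=11.8788 continue | (k=3,j=1): S=111.9012, K−S=0.0000, hold=2.4522 ⇒ V=2.4522 continue | (k=3,j=2): S=139.4534, K−S=0.0000, hold=0.0000 ⇒ V=0.0000 continue | (k=3,j=3): S=173.7895, K−S=0.0000, hold=0.0000 ⇒ V=0.0000 continue  boundary S*=-
step 2: (k=2,j=0): S=100.2392, K−S=0.0000, hold=7.3003 ⇒ V=7.3003 continue | (k=2,j=1): S=124.9200, K−S=0.0000, hold=1.2627 ⇒ V=1.2627 continue | (k=2,j=2): S=155.6777, K−S=0.0000, hold=0.0000 ⇒ V=0.0000 continue  boundary S*=-
step 1: (k=1,j=0): S=111.9012, K−S=0.0000, hold=4.3687 ⇒ V=4.3687 continue | (k=1,j=1): S=139.4534, K−S=0.0000, hold=0.6503 ⇒ V=0.6503 continue  boundary S*=-
step 0: (k=0,j=0): S=124.9200, K−S=0.0000, hold=2.5634 ⇒ V=2.5634 continue  boundary S*=-

price = 2.5634
boundary = - - - - 80.4347
tree:
2.5634
4.3687 0.6503
7.3003 1.2627 0.0000
11.8788 2.4522 0.0000 0.0000
18.6053 4.7620 0.0000 0.0000 0.0000
26.9880 9.2474 0.0000 0.0000 0.0000 0.0000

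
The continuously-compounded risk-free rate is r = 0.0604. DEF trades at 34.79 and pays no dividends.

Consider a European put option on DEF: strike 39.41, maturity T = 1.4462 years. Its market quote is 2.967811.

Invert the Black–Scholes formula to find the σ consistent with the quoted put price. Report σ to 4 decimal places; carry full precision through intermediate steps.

sigma = 0.1321

At σ = 0.1321 the Black–Scholes value reproduces the quote:
σ√T = 0.1321·√1.4462 = 0.158861
d₁ = (ln(S/K) + (r+σ²/2)T) / (σ√T) = (ln(34.79/39.41) + (0.0604+0.1321²/2)·1.4462) / 0.158861 = (-0.124690 + 0.099969) / 0.158861 = -0.155612
d₂ = d₁ − σ√T = -0.155612 − 0.158861 = -0.314473
e^{−rT} = 0.916356
N(−d₁) = 0.561831,  N(−d₂) = 0.623419
V = K·e^{−rT}·N(−d₂) − S·N(−d₁) = 22.513903 − 19.546091 = 2.967811 (matching the quote); vega is positive throughout, so no other σ reproduces this price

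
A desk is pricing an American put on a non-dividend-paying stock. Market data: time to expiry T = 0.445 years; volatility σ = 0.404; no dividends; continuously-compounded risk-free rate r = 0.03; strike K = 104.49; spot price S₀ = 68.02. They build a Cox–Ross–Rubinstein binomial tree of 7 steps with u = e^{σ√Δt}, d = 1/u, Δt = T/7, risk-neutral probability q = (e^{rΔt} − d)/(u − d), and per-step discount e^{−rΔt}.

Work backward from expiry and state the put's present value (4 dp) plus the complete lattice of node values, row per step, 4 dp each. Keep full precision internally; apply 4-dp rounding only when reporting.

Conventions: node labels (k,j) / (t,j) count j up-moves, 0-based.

Δt=0.06357  u=1.10723  d=0.90315  q=0.48391  discount=0.99809
step 7 (expiry): payoffs max(K−S,0) = 71.1497 63.6161 54.3802 43.0575 29.1762 12.1583 0.0000 0.0000
k=6: (k=6,j=0): S=36.9154, K−S=67.5746, hold=67.3755 ⇒ V=67.5746 exercise | (k=6,j=1): S=45.2568, K−S=59.2332, hold=59.0341 ⇒ V=59.2332 exercise | (k=6,j=2): S=55.4831, K−S=49.0069, hold=48.8079 ⇒ V=49.0069 exercise | (k=6,j=3): S=68.0200, K−S=36.4700, hold=36.2709 ⇒ V=36.4700 exercise | (k=6,j=4): S=83.3898, K−S=21.1002, hold=20.9011 ⇒ V=21.1002 exercise | (k=6,j=5): S=102.2325, K−S=2.2575, hold=6.2628 ⇒ V=6.2628 continue | (k=6,j=6): S=125.3330, K−S=0.0000, hold=0.0000 ⇒ V=0.0000 continue
k=5: (k=5,j=0): S=40.8739, K−S=63.6161, hold=63.4170 ⇒ V=63.6161 exercise | (k=5,j=1): S=50.1098, K−S=54.3802, hold=54.1812 ⇒ V=54.3802 exercise | (k=5,j=2): S=61.4325, K−S=43.0575, hold=42.8584 ⇒ V=43.0575 exercise | (k=5,j=3): S=75.3138, K−S=29.1762, hold=28.9771 ⇒ V=29.1762 exercise | (k=5,j=4): S=92.3317, K−S=12.1583, hold=13.8937 ⇒ V=13.8937 continue | (k=5,j=5): S=113.1950, K−S=0.0000, hold=3.2260 ⇒ V=3.2260 continue
k=4: (k=4,j=0): S=45.2568, K−S=59.2332, hold=59.0341 ⇒ V=59.2332 exercise | (k=4,j=1): S=55.4831, K−S=49.0069, hold=48.8079 ⇒ V=49.0069 exercise | (k=4,j=2): S=68.0200, K−S=36.4700, hold=36.2709 ⇒ V=36.4700 exercise | (k=4,j=3): S=83.3898, K−S=21.1002, hold=21.7393 ⇒ V=21.7393 continue | (k=4,j=4): S=102.2325, K−S=2.2575, hold=8.7149 ⇒ V=8.7149 continue
k=3: (k=3,j=0): S=50.1098, K−S=54.3802, hold=54.1812 ⇒ V=54.3802 exercise | (k=3,j=1): S=61.4325, K−S=43.0575, hold=42.8584 ⇒ V=43.0575 exercise | (k=3,j=2): S=75.3138, K−S=29.1762, hold=29.2858 ⇒ V=29.2858 continue | (k=3,j=3): S=92.3317, K−S=12.1583, hold=15.4072 ⇒ V=15.4072 continue
k=2: (k=2,j=0): S=55.4831, K−S=49.0069, hold=48.8079 ⇒ V=49.0069 exercise | (k=2,j=1): S=68.0200, K−S=36.4700, hold=36.3238 ⇒ V=36.4700 exercise | (k=2,j=2): S=83.3898, K−S=21.1002, hold=22.5268 ⇒ V=22.5268 continue
k=1: (k=1,j=0): S=61.4325, K−S=43.0575, hold=42.8584 ⇒ V=43.0575 exercise | (k=1,j=1): S=75.3138, K−S=29.1762, hold=29.6661 ⇒ V=29.6661 continue
k=0: (k=0,j=0): S=68.0200, K−S=36.4700, hold=36.5075 ⇒ V=36.5075 continue

price = 36.5075
tree:
36.5075
43.0575 29.6661
49.0069 36.4700 22.5268
54.3802 43.0575 29.2858 15.4072
59.2332 49.0069 36.4700 21.7393 8.7149
63.6161 54.3802 43.0575 29.1762 13.8937 3.2260
67.5746 59.2332 49.0069 36.4700 21.1002 6.2628 0.0000
71.1497 63.6161 54.3802 43.0575 29.1762 12.1583 0.0000 0.0000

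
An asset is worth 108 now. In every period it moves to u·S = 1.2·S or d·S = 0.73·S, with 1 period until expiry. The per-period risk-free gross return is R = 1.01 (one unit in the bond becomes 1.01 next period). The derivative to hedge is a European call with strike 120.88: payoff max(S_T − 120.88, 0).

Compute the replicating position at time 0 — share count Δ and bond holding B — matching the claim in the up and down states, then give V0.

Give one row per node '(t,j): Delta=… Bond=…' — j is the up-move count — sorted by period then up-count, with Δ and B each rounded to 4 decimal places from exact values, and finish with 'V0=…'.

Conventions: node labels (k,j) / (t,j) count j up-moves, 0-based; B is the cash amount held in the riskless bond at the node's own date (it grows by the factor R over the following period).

Under the risk-neutral measure, an up-move has probability p* = (R−d)/(u−d) = 0.5957 and values discount at R = 1.01.
At maturity the claim pays: V(1,0)=0.0000, V(1,1)=8.7200
Node (0,0) S=108.0000: V=(p*·8.7200+(1−p*)·0.0000)/1.01=5.1435; Δ=(8.7200−0.0000)/(129.6000−78.8400)=0.1718; B=V−Δ·S=-13.4097
Verification: the root portfolio costs Δ(0,0)·S0 + B(0,0) = 5.1435, matching V0.

(0,0): Delta=0.1718 Bond=-13.4097
V0=5.1435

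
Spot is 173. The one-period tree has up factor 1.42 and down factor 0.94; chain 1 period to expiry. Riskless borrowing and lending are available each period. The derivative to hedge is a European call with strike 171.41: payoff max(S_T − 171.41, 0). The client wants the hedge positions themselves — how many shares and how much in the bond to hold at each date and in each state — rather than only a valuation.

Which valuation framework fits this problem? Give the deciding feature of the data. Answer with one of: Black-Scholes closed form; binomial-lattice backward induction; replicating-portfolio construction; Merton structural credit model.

Key observation: the mandate to exhibit the hedge at every date and state singles out the replicating-portfolio construction on the 1-period tree with factors 1.42 and 0.94 from 173.

framework: replicating-portfolio construction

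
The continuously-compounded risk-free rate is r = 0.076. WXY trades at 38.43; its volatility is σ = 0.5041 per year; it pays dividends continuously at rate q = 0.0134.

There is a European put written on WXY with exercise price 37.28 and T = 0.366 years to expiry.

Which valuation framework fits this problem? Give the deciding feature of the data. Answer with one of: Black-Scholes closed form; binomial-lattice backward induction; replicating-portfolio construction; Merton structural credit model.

framework: Black-Scholes closed form

Key observation: with WXY following a GBM at constant σ and r, the European put struck at 37.28 prices in closed form — nothing here needs a stepwise model or a balance sheet.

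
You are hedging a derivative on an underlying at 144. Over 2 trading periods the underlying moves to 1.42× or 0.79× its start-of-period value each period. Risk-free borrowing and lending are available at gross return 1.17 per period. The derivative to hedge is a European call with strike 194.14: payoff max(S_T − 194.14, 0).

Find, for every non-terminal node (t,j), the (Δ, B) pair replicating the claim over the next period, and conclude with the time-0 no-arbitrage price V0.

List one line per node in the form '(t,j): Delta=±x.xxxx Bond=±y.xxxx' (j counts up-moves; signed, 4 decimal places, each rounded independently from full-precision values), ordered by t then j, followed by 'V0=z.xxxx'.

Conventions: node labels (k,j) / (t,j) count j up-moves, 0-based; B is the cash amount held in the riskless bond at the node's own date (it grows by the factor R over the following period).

Since d<R<u, set p* = (R−d)/(u−d) = 0.6032; price each node as the discounted p*-expectation of its children.
Expiry values: V(2,0)=0.0000, V(2,1)=0.0000, V(2,2)=96.2216
Node (1,0) S=113.7600: V=(p*·0.0000+(1−p*)·0.0000)/1.17=0.0000; Δ=(0.0000−0.0000)/(161.5392−89.8704)=0.0000; B=V−Δ·S=0.0000
Node (1,1) S=204.4800: V=(p*·96.2216+(1−p*)·0.0000)/1.17=49.6055; Δ=(96.2216−0.0000)/(290.3616−161.5392)=0.7469; B=V−Δ·S=-103.1272
Node (0,0) S=144.0000: V=(p*·49.6055+(1−p*)·0.0000)/1.17=25.5733; Δ=(49.6055−0.0000)/(204.4800−113.7600)=0.5468; B=V−Δ·S=-53.1656
Check: Δ(0,0)·S0 + B(0,0) = 25.5733 = V0.

(0,0): Delta=0.5468 Bond=-53.1656
(1,0): Delta=0.0000 Bond=0.0000
(1,1): Delta=0.7469 Bond=-103.1272
V0=25.5733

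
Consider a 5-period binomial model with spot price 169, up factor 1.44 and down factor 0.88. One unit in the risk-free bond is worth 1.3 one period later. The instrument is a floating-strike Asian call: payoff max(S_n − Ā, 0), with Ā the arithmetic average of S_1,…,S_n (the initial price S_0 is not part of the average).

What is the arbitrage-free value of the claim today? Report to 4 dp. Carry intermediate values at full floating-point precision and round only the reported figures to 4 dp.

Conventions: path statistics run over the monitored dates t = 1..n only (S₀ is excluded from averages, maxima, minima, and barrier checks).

Under the martingale measure an up-move has probability p* = 0.7500; value the claim as the probability-weighted average of per-path payoffs, discounted 5 periods at R = 1.3.
Enumerate all 2^5 = 32 price paths (U = up ×1.44, D = down ×0.88); each path with k up-moves has probability p*^k·(1−p*)^(5−k).
DDDDD: Ā=117.0595, payoff=0.0000, prob=0.000977
UDDDD: Ā=191.5519, payoff=0.0000, prob=0.002930
DUDDD: Ā=172.6239, payoff=0.0000, prob=0.002930
UUDDD: Ā=282.4755, payoff=0.0000, prob=0.008789
DDUDD: Ā=155.9673, payoff=0.0000, prob=0.002930
UDUDD: Ā=255.2192, payoff=0.0000, prob=0.008789
DUUDD: Ā=236.2912, payoff=2.5227, prob=0.008789
UUUDD: Ā=386.6583, payoff=4.1281, prob=0.026367
DDDUD: Ā=141.3095, payoff=4.6324, prob=0.002930
UDDUD: Ā=231.2336, payoff=7.5803, prob=0.008789
DUDUD: Ā=212.3056, payoff=26.5083, prob=0.008789
UUDUD: Ā=347.4092, payoff=43.3772, prob=0.026367
DDUUD: Ā=195.6490, payoff=43.1649, prob=0.008789
UDUUD: Ā=320.1529, payoff=70.6336, prob=0.026367
DUUUD: Ā=301.2249, payoff=89.5616, prob=0.026367
UUUUD: Ā=492.9135, payoff=146.5553, prob=0.079102
DDDDU: Ā=128.4105, payoff=17.5313, prob=0.002930
UDDDU: Ā=210.1264, payoff=28.6876, prob=0.008789
DUDDU: Ā=191.1984, payoff=47.6156, prob=0.008789
UUDDU: Ā=312.8700, payoff=77.9164, prob=0.026367
DDUDU: Ā=174.5417, payoff=64.2722, prob=0.008789
UDUDU: Ā=285.6137, payoff=105.1728, prob=0.026367
DUUDU: Ā=266.6857, payoff=124.1008, prob=0.026367
UUUDU: Ā=436.3948, payoff=203.0740, prob=0.079102
DDDUU: Ā=159.8839, payoff=78.9301, prob=0.008789
UDDUU: Ā=261.6282, payoff=129.1583, prob=0.026367
DUDUU: Ā=242.7002, payoff=148.0863, prob=0.026367
UUDUU: Ā=397.1457, payoff=242.3231, prob=0.079102
DDUUU: Ā=226.0435, payoff=164.7430, prob=0.026367
UDUUU: Ā=369.8894, payoff=269.5794, prob=0.079102
DUUUU: Ā=350.9614, payoff=288.5074, prob=0.079102
UUUUU: Ā=574.3004, payoff=472.1030, prob=0.237305
Price = Σ prob·payoff / R^5 = 230.927671 / 3.712930 = 62.1955

price = 62.1955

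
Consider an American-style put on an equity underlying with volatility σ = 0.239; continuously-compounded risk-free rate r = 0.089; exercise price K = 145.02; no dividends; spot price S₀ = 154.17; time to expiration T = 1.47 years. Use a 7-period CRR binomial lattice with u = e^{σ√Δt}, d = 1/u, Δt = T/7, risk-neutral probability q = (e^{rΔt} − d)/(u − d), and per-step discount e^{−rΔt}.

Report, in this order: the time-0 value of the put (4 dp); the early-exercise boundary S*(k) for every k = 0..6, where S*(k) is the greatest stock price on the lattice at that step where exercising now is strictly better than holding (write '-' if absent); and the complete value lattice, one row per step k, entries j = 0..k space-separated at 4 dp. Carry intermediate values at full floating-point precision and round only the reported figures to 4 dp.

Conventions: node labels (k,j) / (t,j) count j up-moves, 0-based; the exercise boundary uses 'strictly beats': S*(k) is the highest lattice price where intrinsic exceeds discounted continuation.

price = 7.5798
boundary = - - - 110.9950 123.8423 110.9950 123.8423
tree:
7.5798
12.9390 3.6011
21.3887 6.6992 1.2747
34.0250 12.1261 2.6372 0.2411
45.5395 21.1777 5.3831 0.5564 0.0000
55.8595 34.0250 10.8002 1.2844 0.0000 0.0000
65.1089 45.5395 21.1777 2.9648 0.0000 0.0000 0.0000
73.3988 55.8595 34.0250 6.8434 0.0000 0.0000 0.0000 0.0000

Δt=0.21000  u=1.11575  d=0.89626  q=0.55860  discount=0.98148
step 7 (expiry): payoffs max(K−S,0) = 73.3988 55.8595 34.0250 6.8434 0.0000 0.0000 0.0000 0.0000
step 6: (k=6,j=0): S=79.9111, K−S=65.1089, hold=62.4237 ⇒ V=65.1089 exercise | (k=6,j=1): S=99.4805, K−S=45.5395, hold=42.8542 ⇒ V=45.5395 exercise | (k=6,j=2): S=123.8423, K−S=21.1777, hold=18.4925 ⇒ V=21.1777 exercise | (k=6,j=3): S=154.1700, K−S=0.0000, hold=2.9648 ⇒ V=2.9648 continue | (k=6,j=4): S=191.9247, K−S=0.0000, hold=0.0000 ⇒ V=0.0000 continue | (k=6,j=5): S=238.9251, K−S=0.0000, hold=0.0000 ⇒ V=0.0000 continue | (k=6,j=6): S=297.4355, K−S=0.0000, hold=0.0000 ⇒ V=0.0000 continue  boundary S*=123.8423
step 5: (k=5,j=0): S=89.1605, K−S=55.8595, hold=53.1743 ⇒ V=55.8595 exercise | (k=5,j=1): S=110.9950, K−S=34.0250, hold=31.3397 ⇒ V=34.0250 exercise | (k=5,j=2): S=138.1766, K−S=6.8434, hold=10.8002 ⇒ V=10.8002 continue | (k=5,j=3): S=172.0146, K−S=0.0000, hold=1.2844 ⇒ V=1.2844 continue | (k=5,j=4): S=214.1393, K−S=0.0000, hold=0.0000 ⇒ V=0.0000 continue | (k=5,j=5): S=266.5798, K−S=0.0000, hold=0.0000 ⇒ V=0.0000 continue  boundary S*=110.9950
step 4: (k=4,j=0): S=99.4805, K−S=45.5395, hold=42.8542 ⇒ V=45.5395 exercise | (k=4,j=1): S=123.8423, K−S=21.1777, hold=20.6618 ⇒ V=21.1777 exercise | (k=4,j=2): S=154.1700, K−S=0.0000, hold=5.3831 ⇒ V=5.3831 continue | (k=4,j=3): S=191.9247, K−S=0.0000, hold=0.5564 ⇒ V=0.5564 continue | (k=4,j=4): S=238.9251, K−S=0.0000, hold=0.0000 ⇒ V=0.0000 continue  boundary S*=123.8423
step 3: (k=3,j=0): S=110.9950, K−S=34.0250, hold=31.3397 ⇒ V=34.0250 exercise | (k=3,j=1): S=138.1766, K−S=6.8434, hold=12.1261 ⇒ V=12.1261 continue | (k=3,j=2): S=172.0146, K−S=0.0000, hold=2.6372 ⇒ V=2.6372 continue | (k=3,j=3): S=214.1393, K−S=0.0000, hold=0.2411 ⇒ V=0.2411 continue  boundary S*=110.9950
step 2: (k=2,j=0): S=123.8423, K−S=21.1777, hold=21.3887 ⇒ V=21.3887 continue | (k=2,j=1): S=154.1700, K−S=0.0000, hold=6.6992 ⇒ V=6.6992 continue | (k=2,j=2): S=191.9247, K−S=0.0000, hold=1.2747 ⇒ V=1.2747 continue  boundary S*=-
step 1: (k=1,j=0): S=138.1766, K−S=6.8434, hold=12.9390 ⇒ V=12.9390 continue | (k=1,j=1): S=172.0146, K−S=0.0000, hold=3.6011 ⇒ V=3.6011 continue  boundary S*=-
step 0: (k=0,j=0): S=154.1700, K−S=0.0000, hold=7.5798 ⇒ V=7.5798 continue  boundary S*=-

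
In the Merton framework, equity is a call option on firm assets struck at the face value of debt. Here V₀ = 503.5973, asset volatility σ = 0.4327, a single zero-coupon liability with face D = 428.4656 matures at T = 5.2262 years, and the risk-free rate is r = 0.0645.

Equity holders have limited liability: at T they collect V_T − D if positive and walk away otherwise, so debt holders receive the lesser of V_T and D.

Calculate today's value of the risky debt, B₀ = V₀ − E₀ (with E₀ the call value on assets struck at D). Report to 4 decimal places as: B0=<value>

B0=234.1462

Equity is a call on the firm's assets struck at D = 428.4656:
d₁ = [ln(V₀/D) + (r + σ²/2)T] / (σ√T)
   = [ln(503.5973/428.4656) + (0.0645 + 0.5·0.4327²)·5.2262] / (0.4327·√5.2262)
   = [0.161566 + 0.826339] / 0.989190 = 0.998701
d₂ = d₁ − σ√T = 0.998701 − 0.989190 = 0.009510
N(d₁) = 0.841030,  N(d₂) = 0.503794,  e^(−rT) = 0.713845
E₀ = V₀·N(d₁) − D·e^(−rT)·N(d₂)
   = 503.5973·0.841030 − 428.4656·0.713845·0.503794 = 269.451150
B₀ = V₀ − E₀ = 503.5973 − 269.451150 = 234.146150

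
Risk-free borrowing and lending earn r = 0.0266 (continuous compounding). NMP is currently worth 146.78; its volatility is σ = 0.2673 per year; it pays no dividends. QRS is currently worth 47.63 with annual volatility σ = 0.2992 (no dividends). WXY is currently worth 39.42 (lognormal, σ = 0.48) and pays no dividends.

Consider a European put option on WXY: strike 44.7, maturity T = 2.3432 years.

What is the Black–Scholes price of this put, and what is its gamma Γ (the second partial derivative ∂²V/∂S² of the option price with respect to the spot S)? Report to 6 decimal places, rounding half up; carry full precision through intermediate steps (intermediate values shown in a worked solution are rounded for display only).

σ√T = 0.48·√2.3432 = 0.734761
d₁ = (ln(S/K) + (r+σ²/2)T) / (σ√T) = (ln(39.42/44.7) + (0.0266+0.48²/2)·2.3432) / 0.734761 = (-0.125700 + 0.332266) / 0.734761 = 0.281133
d₂ = d₁ − σ√T = 0.281133 − 0.734761 = -0.453628
e^{−rT} = 0.939574
N(−d₁) = 0.389304,  N(−d₂) = 0.674952
Put price V = K·e^{−rT}·N(−d₂) − S·N(−d₁) = 28.347250 − 15.346370 = 13.000880
φ(d₁) = (1/√(2π))·e^{−d₁²/2} = 0.383484
Γ = φ(d₁) / (S·σ·√T) = 0.013240

price = 13.000880
Γ = 0.013240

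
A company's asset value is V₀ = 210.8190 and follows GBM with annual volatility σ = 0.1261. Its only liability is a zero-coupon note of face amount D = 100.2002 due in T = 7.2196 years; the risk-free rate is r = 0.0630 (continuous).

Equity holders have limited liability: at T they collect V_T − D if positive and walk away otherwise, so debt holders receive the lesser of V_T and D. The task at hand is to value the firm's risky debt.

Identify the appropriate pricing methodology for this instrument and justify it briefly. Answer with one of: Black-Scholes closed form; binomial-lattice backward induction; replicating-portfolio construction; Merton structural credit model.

Key observation: with the firm-asset dynamics (V₀ = 210.8190) and a single zero-coupon liability of face 100.2002 given, debt value, spread, and default probability all derive from the option view of the balance sheet.

framework: Merton structural credit model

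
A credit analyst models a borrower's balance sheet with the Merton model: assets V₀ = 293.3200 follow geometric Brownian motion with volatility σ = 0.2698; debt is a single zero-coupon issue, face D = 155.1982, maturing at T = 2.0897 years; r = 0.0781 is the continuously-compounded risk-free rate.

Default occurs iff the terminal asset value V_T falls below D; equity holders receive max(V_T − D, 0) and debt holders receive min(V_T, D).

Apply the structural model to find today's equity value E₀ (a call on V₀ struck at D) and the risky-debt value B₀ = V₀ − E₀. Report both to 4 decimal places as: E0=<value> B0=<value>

With assets at 293.3200 and a single debt payment of 155.1982 at 2.0897 years:
d₁ = [ln(V₀/D) + (r + σ²/2)T] / (σ√T)
   = [ln(293.3200/155.1982) + (0.0781 + 0.5·0.2698²)·2.0897] / (0.2698·√2.0897)
   = [0.636561 + 0.239262] / 0.390017 = 2.245601
d₂ = d₁ − σ√T = 2.245601 − 0.390017 = 1.855584
N(d₁) = 0.987635,  N(d₂) = 0.968244,  e^(−rT) = 0.849417
E₀ = V₀·N(d₁) − D·e^(−rT)·N(d₂)
   = 293.3200·0.987635 − 155.1982·0.849417·0.968244 = 162.051628
B₀ = V₀ − E₀ = 293.3200 − 162.051628 = 131.268372

E0=162.0516 B0=131.2684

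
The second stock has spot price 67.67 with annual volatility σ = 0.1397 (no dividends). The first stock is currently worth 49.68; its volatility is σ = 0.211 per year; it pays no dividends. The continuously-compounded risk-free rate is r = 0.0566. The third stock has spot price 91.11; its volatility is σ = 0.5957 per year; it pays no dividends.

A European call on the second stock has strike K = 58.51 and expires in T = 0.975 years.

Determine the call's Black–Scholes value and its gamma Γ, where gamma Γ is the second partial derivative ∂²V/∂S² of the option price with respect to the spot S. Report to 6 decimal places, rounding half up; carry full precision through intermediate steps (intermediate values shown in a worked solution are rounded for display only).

price = 12.575244
Γ = 0.013392

σ√T = 0.1397·√0.975 = 0.137943
d₁ = (ln(S/K) + (r+σ²/2)T) / (σ√T) = (ln(67.67/58.51) + (0.0566+0.1397²/2)·0.975) / 0.137943 = (0.145445 + 0.064699) / 0.137943 = 1.523418
d₂ = d₁ − σ√T = 1.523418 − 0.137943 = 1.385475
e^{−rT} = 0.946310
N(d₁) = 0.936173,  N(d₂) = 0.917046
Call price V = S·N(d₁) − K·e^{−rT}·N(d₂) = 63.350820 − 50.775576 = 12.575244
φ(d₁) = (1/√(2π))·e^{−d₁²/2} = 0.125013
Γ = φ(d₁) / (S·σ·√T) = 0.013392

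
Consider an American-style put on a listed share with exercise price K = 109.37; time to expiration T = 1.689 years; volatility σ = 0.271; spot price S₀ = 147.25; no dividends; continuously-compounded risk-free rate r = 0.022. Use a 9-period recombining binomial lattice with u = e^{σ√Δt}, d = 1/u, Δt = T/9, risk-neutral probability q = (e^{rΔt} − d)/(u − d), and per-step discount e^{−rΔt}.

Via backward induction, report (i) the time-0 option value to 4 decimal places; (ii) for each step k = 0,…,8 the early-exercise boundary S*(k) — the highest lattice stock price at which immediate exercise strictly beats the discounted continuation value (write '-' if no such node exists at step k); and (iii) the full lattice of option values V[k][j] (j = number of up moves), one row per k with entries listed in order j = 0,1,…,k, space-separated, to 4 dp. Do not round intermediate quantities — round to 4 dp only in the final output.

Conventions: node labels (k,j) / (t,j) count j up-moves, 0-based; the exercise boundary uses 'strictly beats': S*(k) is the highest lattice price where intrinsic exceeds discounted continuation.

price = 4.2091
boundary = - - - - - - 72.8018 81.8705 92.0689
tree:
4.2091
6.4716 1.8734
9.7386 3.1024 0.6012
14.2861 5.0551 1.0822 0.1022
20.3272 8.0755 1.9322 0.2005 0.0000
27.8772 12.5865 3.4161 0.3934 0.0000 0.0000
36.5682 19.0046 5.9666 0.7720 0.0000 0.0000 0.0000
44.6324 27.4995 10.2624 1.5148 0.0000 0.0000 0.0000 0.0000
51.8034 36.5682 17.3011 2.9723 0.0000 0.0000 0.0000 0.0000 0.0000
58.1800 44.6324 27.4995 5.8323 0.0000 0.0000 0.0000 0.0000 0.0000 0.0000

Δt=0.18767, u=1.12457, d=0.88923, q=0.48826, disc=e^(-rΔt)=0.99588
k=9 terminal: V=max(K-S,0) → 58.1800 44.6324 27.4995 5.8323 0.0000 0.0000 0.0000 0.0000 0.0000 0.0000
k=8: j=0 S=57.5666 intr=51.8034 cont=51.3527 V=51.8034[EX]; j=1 S=72.8018 intr=36.5682 cont=36.1176 V=36.5682[EX]; j=2 S=92.0689 intr=17.3011 cont=16.8505 V=17.3011[EX]; j=3 S=116.4352 intr=0.0000 cont=2.9723 V=2.9723[hold]; j=4 S=147.2500 intr=0.0000 cont=0.0000 V=0.0000[hold]; j=5 S=186.2200 intr=0.0000 cont=0.0000 V=0.0000[hold]; j=6 S=235.5036 intr=0.0000 cont=0.0000 V=0.0000[hold]; j=7 S=297.8301 intr=0.0000 cont=0.0000 V=0.0000[hold]; j=8 S=376.6516 intr=0.0000 cont=0.0000 V=0.0000[hold]  S*(8)=92.0689
k=7: j=0 S=64.7376 intr=44.6324 cont=44.1818 V=44.6324[EX]; j=1 S=81.8705 intr=27.4995 cont=27.0489 V=27.4995[EX]; j=2 S=103.5377 intr=5.8323 cont=10.2624 V=10.2624[hold]; j=3 S=130.9392 intr=0.0000 cont=1.5148 V=1.5148[hold]; j=4 S=165.5926 intr=0.0000 cont=0.0000 V=0.0000[hold]; j=5 S=209.4170 intr=0.0000 cont=0.0000 V=0.0000[hold]; j=6 S=264.8397 intr=0.0000 cont=0.0000 V=0.0000[hold]; j=7 S=334.9301 intr=0.0000 cont=0.0000 V=0.0000[hold]  S*(7)=81.8705
k=6: j=0 S=72.8018 intr=36.5682 cont=36.1176 V=36.5682[EX]; j=1 S=92.0689 intr=17.3011 cont=19.0046 V=19.0046[hold]; j=2 S=116.4352 intr=0.0000 cont=5.9666 V=5.9666[hold]; j=3 S=147.2500 intr=0.0000 cont=0.7720 V=0.7720[hold]; j=4 S=186.2200 intr=0.0000 cont=0.0000 V=0.0000[hold]; j=5 S=235.5036 intr=0.0000 cont=0.0000 V=0.0000[hold]; j=6 S=297.8301 intr=0.0000 cont=0.0000 V=0.0000[hold]  S*(6)=72.8018
k=5: j=0 S=81.8705 intr=27.4995 cont=27.8772 V=27.8772[hold]; j=1 S=103.5377 intr=5.8323 cont=12.5865 V=12.5865[hold]; j=2 S=130.9392 intr=0.0000 cont=3.4161 V=3.4161[hold]; j=3 S=165.5926 intr=0.0000 cont=0.3934 V=0.3934[hold]; j=4 S=209.4170 intr=0.0000 cont=0.0000 V=0.0000[hold]; j=5 S=264.8397 intr=0.0000 cont=0.0000 V=0.0000[hold]  S*(5)=-
k=4: j=0 S=92.0689 intr=17.3011 cont=20.3272 V=20.3272[hold]; j=1 S=116.4352 intr=0.0000 cont=8.0755 V=8.0755[hold]; j=2 S=147.2500 intr=0.0000 cont=1.9322 V=1.9322[hold]; j=3 S=186.2200 intr=0.0000 cont=0.2005 V=0.2005[hold]; j=4 S=235.5036 intr=0.0000 cont=0.0000 V=0.0000[hold]  S*(4)=-
k=3: j=0 S=103.5377 intr=5.8323 cont=14.2861 V=14.2861[hold]; j=1 S=130.9392 intr=0.0000 cont=5.0551 V=5.0551[hold]; j=2 S=165.5926 intr=0.0000 cont=1.0822 V=1.0822[hold]; j=3 S=209.4170 intr=0.0000 cont=0.1022 V=0.1022[hold]  S*(3)=-
k=2: j=0 S=116.4352 intr=0.0000 cont=9.7386 V=9.7386[hold]; j=1 S=147.2500 intr=0.0000 cont=3.1024 V=3.1024[hold]; j=2 S=186.2200 intr=0.0000 cont=0.6012 V=0.6012[hold]  S*(2)=-
k=1: j=0 S=130.9392 intr=0.0000 cont=6.4716 V=6.4716[hold]; j=1 S=165.5926 intr=0.0000 cont=1.8734 V=1.8734[hold]  S*(1)=-
k=0: j=0 S=147.2500 intr=0.0000 cont=4.2091 V=4.2091[hold]  S*(0)=-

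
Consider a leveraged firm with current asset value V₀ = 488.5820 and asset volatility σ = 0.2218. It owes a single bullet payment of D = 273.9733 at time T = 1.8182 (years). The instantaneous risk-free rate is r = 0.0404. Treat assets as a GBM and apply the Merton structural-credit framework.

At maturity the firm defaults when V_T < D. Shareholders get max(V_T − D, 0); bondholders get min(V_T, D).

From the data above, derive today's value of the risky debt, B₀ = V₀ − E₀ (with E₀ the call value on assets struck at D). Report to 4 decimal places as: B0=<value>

B0=254.0289

With assets at 488.5820 and a single debt payment of 273.9733 at 1.8182 years:
d₁ = [ln(V₀/D) + (r + σ²/2)T] / (σ√T)
   = [ln(488.5820/273.9733) + (0.0404 + 0.5·0.2218²)·1.8182] / (0.2218·√1.8182)
   = [0.578477 + 0.118179] / 0.299077 = 2.329355
d₂ = d₁ − σ√T = 2.329355 − 0.299077 = 2.030278
N(d₁) = 0.990080,  N(d₂) = 0.978836,  e^(−rT) = 0.929178
E₀ = V₀·N(d₁) − D·e^(−rT)·N(d₂)
   = 488.5820·0.990080 − 273.9733·0.929178·0.978836 = 234.553069
B₀ = V₀ − E₀ = 488.5820 − 234.553069 = 254.028931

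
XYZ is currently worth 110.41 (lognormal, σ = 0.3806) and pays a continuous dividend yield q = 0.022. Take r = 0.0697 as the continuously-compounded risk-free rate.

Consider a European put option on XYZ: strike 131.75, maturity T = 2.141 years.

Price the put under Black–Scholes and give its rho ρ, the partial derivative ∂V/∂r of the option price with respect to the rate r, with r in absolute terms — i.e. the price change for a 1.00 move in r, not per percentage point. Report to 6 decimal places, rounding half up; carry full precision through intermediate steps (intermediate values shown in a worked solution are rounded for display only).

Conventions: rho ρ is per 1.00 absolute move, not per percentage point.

σ√T = 0.3806·√2.141 = 0.556900
d₁ = (ln(S/K) + (r−q+σ²/2)T) / (σ√T) = (ln(110.41/131.75) + (0.0697−0.022+0.3806²/2)·2.141) / 0.556900 = (-0.176705 + 0.257194) / 0.556900 = 0.144530
d₂ = d₁ − σ√T = 0.144530 − 0.556900 = -0.412369
e^{−rT} = 0.861373
e^{−qT} = 0.953990
N(−d₁) = 0.442541,  N(−d₂) = 0.659966
Put price V = K·e^{−rT}·N(−d₂) − S·e^{−qT}·N(−d₁) = 74.896791 − 46.612846 = 28.283946
ρ = −K·T·e^{−rT}·N(−d₂) = -160.354030

price = 28.283946
ρ = -160.354030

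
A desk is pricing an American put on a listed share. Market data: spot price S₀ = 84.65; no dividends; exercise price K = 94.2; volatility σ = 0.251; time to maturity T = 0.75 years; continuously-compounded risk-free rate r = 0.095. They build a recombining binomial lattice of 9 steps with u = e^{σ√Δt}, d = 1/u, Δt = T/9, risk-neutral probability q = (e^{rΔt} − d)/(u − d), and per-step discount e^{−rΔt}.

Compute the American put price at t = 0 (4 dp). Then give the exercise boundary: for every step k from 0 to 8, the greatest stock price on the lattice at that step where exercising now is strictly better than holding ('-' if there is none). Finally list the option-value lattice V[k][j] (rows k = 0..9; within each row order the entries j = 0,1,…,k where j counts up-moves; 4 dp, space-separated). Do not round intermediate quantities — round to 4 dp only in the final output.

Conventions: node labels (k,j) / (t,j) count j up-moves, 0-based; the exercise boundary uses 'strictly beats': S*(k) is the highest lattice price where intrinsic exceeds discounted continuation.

price = 10.8724
boundary = - 78.7334 73.2304 78.7334 73.2304 78.7334 73.2304 78.7334 84.6500
tree:
10.8724
15.4666 7.0675
20.9696 10.6251 4.1010
26.0880 15.4666 6.6029 2.0020
30.8487 20.9696 10.2985 3.5104 0.7295
35.2766 26.0880 15.4666 5.9896 1.4222 0.1423
39.3951 30.8487 20.9696 9.8622 2.7352 0.3097 0.0000
43.2256 35.2766 26.0880 15.4666 5.1702 0.6737 0.0000 0.0000
46.7885 39.3951 30.8487 20.9696 9.5500 1.4657 0.0000 0.0000 0.0000
50.1023 43.2256 35.2766 26.0880 15.4666 3.1888 0.0000 0.0000 0.0000 0.0000

Δt=0.08333  u=1.07515  d=0.93011  q=0.53669  discount=0.99211
step 9 (expiry): payoffs max(K−S,0) = 50.1023 43.2256 35.2766 26.0880 15.4666 3.1888 0.0000 0.0000 0.0000 0.0000
step 8: (k=8,j=0): S=47.4115, K−S=46.7885, hold=46.0457 ⇒ V=46.7885 exercise | (k=8,j=1): S=54.8049, K−S=39.3951, hold=38.6523 ⇒ V=39.3951 exercise | (k=8,j=2): S=63.3513, K−S=30.8487, hold=30.1059 ⇒ V=30.8487 exercise | (k=8,j=3): S=73.2304, K−S=20.9696, hold=20.2268 ⇒ V=20.9696 exercise | (k=8,j=4): S=84.6500, K−S=9.5500, hold=8.8072 ⇒ V=9.5500 exercise | (k=8,j=5): S=97.8504, K−S=0.0000, hold=1.4657 ⇒ V=1.4657 continue | (k=8,j=6): S=113.1093, K−S=0.0000, hold=0.0000 ⇒ V=0.0000 continue | (k=8,j=7): S=130.7477, K−S=0.0000, hold=0.0000 ⇒ V=0.0000 continue | (k=8,j=8): S=151.1367, K−S=0.0000, hold=0.0000 ⇒ V=0.0000 continue  boundary S*=84.6500
step 7: (k=7,j=0): S=50.9744, K−S=43.2256, hold=42.4828 ⇒ V=43.2256 exercise | (k=7,j=1): S=58.9234, K−S=35.2766, hold=34.5338 ⇒ V=35.2766 exercise | (k=7,j=2): S=68.1120, K−S=26.0880, hold=25.3452 ⇒ V=26.0880 exercise | (k=7,j=3): S=78.7334, K−S=15.4666, hold=14.7238 ⇒ V=15.4666 exercise | (k=7,j=4): S=91.0112, K−S=3.1888, hold=5.1702 ⇒ V=5.1702 continue | (k=7,j=5): S=105.2036, K−S=0.0000, hold=0.6737 ⇒ V=0.6737 continue | (k=7,j=6): S=121.6092, K−S=0.0000, hold=0.0000 ⇒ V=0.0000 continue | (k=7,j=7): S=140.5731, K−S=0.0000, hold=0.0000 ⇒ V=0.0000 continue  boundary S*=78.7334
step 6: (k=6,j=0): S=54.8049, K−S=39.3951, hold=38.6523 ⇒ V=39.3951 exercise | (k=6,j=1): S=63.3513, K−S=30.8487, hold=30.1059 ⇒ V=30.8487 exercise | (k=6,j=2): S=73.2304, K−S=20.9696, hold=20.2268 ⇒ V=20.9696 exercise | (k=6,j=3): S=84.6500, K−S=9.5500, hold=9.8622 ⇒ V=9.8622 continue | (k=6,j=4): S=97.8504, K−S=0.0000, hold=2.7352 ⇒ V=2.7352 continue | (k=6,j=5): S=113.1093, K−S=0.0000, hold=0.3097 ⇒ V=0.3097 continue | (k=6,j=6): S=130.7477, K−S=0.0000, hold=0.0000 ⇒ V=0.0000 continue  boundary S*=73.2304
step 5: (k=5,j=0): S=58.9234, K−S=35.2766, hold=34.5338 ⇒ V=35.2766 exercise | (k=5,j=1): S=68.1120, K−S=26.0880, hold=25.3452 ⇒ V=26.0880 exercise | (k=5,j=2): S=78.7334, K−S=15.4666, hold=14.8900 ⇒ V=15.4666 exercise | (k=5,j=3): S=91.0112, K−S=3.1888, hold=5.9896 ⇒ V=5.9896 continue | (k=5,j=4): S=105.2036, K−S=0.0000, hold=1.4222 ⇒ V=1.4222 continue | (k=5,j=5): S=121.6092, K−S=0.0000, hold=0.1423 ⇒ V=0.1423 continue  boundary S*=78.7334
step 4: (k=4,j=0): S=63.3513, K−S=30.8487, hold=30.1059 ⇒ V=30.8487 exercise | (k=4,j=1): S=73.2304, K−S=20.9696, hold=20.2268 ⇒ V=20.9696 exercise | (k=4,j=2): S=84.6500, K−S=9.5500, hold=10.2985 ⇒ V=10.2985 continue | (k=4,j=3): S=97.8504, K−S=0.0000, hold=3.5104 ⇒ V=3.5104 continue | (k=4,j=4): S=113.1093, K−S=0.0000, hold=0.7295 ⇒ V=0.7295 continue  boundary S*=73.2304
step 3: (k=3,j=0): S=68.1120, K−S=26.0880, hold=25.3452 ⇒ V=26.0880 exercise | (k=3,j=1): S=78.7334, K−S=15.4666, hold=15.1223 ⇒ V=15.4666 exercise | (k=3,j=2): S=91.0112, K−S=3.1888, hold=6.6029 ⇒ V=6.6029 continue | (k=3,j=3): S=105.2036, K−S=0.0000, hold=2.0020 ⇒ V=2.0020 continue  boundary S*=78.7334
step 2: (k=2,j=0): S=73.2304, K−S=20.9696, hold=20.2268 ⇒ V=20.9696 exercise | (k=2,j=1): S=84.6500, K−S=9.5500, hold=10.6251 ⇒ V=10.6251 continue | (k=2,j=2): S=97.8504, K−S=0.0000, hold=4.1010 ⇒ V=4.1010 continue  boundary S*=73.2304
step 1: (k=1,j=0): S=78.7334, K−S=15.4666, hold=15.2962 ⇒ V=15.4666 exercise | (k=1,j=1): S=91.0112, K−S=3.1888, hold=7.0675 ⇒ V=7.0675 continue  boundary S*=78.7334
step 0: (k=0,j=0): S=84.6500, K−S=9.5500, hold=10.8724 ⇒ V=10.8724 continue  boundary S*=-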